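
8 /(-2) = -4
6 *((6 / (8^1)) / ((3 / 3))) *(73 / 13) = 657 / 26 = 25.27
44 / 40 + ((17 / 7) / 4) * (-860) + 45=-33323 / 70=-476.04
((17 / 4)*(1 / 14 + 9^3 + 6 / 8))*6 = 1042185 / 56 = 18610.45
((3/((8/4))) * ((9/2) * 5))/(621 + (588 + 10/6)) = 405/14528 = 0.03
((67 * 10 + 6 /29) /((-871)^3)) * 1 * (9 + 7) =-310976 /19162513019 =-0.00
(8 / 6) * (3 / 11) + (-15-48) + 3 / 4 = -2723 / 44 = -61.89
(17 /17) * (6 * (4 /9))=8 /3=2.67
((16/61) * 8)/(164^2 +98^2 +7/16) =2048/35624427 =0.00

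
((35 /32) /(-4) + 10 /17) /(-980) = -137 /426496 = -0.00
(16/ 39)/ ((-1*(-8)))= 2/ 39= 0.05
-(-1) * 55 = 55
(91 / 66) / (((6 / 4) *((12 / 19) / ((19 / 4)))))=32851 / 4752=6.91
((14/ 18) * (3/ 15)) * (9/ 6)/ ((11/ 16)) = 56/ 165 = 0.34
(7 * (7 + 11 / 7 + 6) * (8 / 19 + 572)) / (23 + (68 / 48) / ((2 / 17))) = 26624448 / 15979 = 1666.21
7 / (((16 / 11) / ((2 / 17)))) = 77 / 136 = 0.57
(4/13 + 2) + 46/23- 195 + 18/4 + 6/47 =-227371/1222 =-186.06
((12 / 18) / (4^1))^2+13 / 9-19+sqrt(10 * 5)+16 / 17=-10151 / 612+5 * sqrt(2)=-9.52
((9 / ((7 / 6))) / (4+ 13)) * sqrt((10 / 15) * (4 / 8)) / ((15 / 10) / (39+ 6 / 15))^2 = 310472 * sqrt(3) / 2975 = 180.76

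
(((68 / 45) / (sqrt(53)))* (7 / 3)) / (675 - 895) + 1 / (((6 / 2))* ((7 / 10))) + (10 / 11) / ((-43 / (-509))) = 11.24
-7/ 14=-1/ 2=-0.50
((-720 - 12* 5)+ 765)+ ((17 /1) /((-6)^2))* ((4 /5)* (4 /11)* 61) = -3277 /495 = -6.62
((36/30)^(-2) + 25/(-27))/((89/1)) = -25/9612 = -0.00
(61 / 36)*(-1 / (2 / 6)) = -61 / 12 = -5.08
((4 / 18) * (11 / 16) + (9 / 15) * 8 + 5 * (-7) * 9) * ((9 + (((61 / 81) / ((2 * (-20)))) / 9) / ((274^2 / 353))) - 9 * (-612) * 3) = -5126010.72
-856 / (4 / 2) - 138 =-566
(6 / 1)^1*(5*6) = 180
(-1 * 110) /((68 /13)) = -21.03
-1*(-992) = 992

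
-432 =-432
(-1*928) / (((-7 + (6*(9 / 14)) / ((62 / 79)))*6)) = 201376 / 2715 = 74.17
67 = 67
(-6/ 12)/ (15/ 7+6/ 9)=-21/ 118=-0.18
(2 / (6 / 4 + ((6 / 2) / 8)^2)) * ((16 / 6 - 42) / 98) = -7552 / 15435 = -0.49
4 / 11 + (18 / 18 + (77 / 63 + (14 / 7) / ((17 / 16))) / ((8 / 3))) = 11345 / 4488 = 2.53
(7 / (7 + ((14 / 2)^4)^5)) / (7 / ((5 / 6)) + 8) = 5 / 934709405200597808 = 0.00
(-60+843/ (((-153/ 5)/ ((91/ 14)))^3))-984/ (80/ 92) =-57289943501/ 47754360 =-1199.68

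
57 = 57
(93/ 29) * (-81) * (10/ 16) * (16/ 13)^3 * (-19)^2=-109266.51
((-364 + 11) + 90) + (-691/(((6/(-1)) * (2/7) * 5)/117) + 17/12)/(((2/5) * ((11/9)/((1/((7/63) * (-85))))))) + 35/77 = -2305.64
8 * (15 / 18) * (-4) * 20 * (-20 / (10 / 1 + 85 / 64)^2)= 1048576 / 12615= 83.12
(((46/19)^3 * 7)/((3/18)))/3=1362704/6859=198.67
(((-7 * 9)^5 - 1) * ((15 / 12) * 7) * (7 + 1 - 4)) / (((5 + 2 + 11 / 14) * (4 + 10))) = -318672284.77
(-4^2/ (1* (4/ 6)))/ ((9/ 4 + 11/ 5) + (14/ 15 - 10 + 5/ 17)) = 24480/ 4409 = 5.55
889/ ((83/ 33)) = 29337/ 83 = 353.46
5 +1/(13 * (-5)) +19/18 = 7067/1170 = 6.04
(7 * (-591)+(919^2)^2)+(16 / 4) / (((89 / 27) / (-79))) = 63482211785444 / 89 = 713283278488.13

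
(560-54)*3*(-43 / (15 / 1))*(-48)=208876.80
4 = 4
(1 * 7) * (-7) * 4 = -196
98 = 98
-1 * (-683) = 683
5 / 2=2.50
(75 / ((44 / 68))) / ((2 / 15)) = 19125 / 22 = 869.32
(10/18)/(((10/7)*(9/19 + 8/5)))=665/3546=0.19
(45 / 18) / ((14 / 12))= 15 / 7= 2.14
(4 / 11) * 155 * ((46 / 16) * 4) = 7130 / 11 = 648.18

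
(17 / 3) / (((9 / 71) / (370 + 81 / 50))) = 22427267 / 1350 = 16612.79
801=801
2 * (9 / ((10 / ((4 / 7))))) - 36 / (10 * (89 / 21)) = 558 / 3115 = 0.18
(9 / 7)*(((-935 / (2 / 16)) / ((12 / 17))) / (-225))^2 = 40424164 / 14175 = 2851.79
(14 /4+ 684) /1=1375 /2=687.50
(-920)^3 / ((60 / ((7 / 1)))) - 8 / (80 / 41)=-90846937.43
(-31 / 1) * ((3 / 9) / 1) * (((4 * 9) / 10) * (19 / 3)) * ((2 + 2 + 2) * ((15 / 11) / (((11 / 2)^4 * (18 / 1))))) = -18848 / 161051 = -0.12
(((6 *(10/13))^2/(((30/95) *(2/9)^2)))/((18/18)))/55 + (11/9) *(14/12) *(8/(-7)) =1164794/50193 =23.21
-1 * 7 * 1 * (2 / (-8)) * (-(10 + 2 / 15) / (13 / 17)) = -4522 / 195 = -23.19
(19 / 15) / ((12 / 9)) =19 / 20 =0.95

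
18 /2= 9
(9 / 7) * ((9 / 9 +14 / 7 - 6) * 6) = -162 / 7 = -23.14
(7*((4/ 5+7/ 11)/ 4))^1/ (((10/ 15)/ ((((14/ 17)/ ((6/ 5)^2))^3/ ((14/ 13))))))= 1100815625/ 1680953472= 0.65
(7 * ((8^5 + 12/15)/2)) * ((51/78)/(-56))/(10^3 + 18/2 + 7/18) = -6267033/4723940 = -1.33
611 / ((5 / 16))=9776 / 5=1955.20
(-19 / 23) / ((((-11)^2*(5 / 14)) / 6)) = -1596 / 13915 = -0.11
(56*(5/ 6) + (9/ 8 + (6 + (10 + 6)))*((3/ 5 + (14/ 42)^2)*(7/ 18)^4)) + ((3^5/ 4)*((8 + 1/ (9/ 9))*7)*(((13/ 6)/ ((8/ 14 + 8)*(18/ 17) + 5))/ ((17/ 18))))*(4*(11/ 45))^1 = 1299570776063/ 1978141500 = 656.97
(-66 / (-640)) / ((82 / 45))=297 / 5248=0.06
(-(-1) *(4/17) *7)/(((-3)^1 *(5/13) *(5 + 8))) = -28/255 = -0.11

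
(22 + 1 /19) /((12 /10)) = 2095 /114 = 18.38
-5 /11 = -0.45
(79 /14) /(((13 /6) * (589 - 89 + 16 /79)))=6241 /1198652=0.01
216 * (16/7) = 3456/7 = 493.71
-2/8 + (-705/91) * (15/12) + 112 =9288/91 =102.07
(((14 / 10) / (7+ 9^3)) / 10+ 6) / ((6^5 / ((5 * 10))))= 220807 / 5723136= 0.04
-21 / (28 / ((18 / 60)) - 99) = 63 / 17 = 3.71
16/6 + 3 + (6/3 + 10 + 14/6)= 20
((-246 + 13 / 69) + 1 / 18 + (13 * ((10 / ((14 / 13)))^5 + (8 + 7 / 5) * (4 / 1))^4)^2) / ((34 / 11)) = 991895218854426276162467236299903241964156484352012105878586784846706318863803660021 / 35007483550998233565350172273326967998437500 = 28333805182239170709985620000000000000000.00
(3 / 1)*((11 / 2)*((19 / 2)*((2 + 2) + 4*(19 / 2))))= 6583.50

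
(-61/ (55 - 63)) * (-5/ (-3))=305/ 24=12.71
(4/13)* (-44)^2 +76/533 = 317580/533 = 595.83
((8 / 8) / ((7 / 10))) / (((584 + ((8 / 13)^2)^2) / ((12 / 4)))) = 28561 / 3892868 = 0.01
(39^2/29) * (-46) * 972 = -68006952/29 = -2345067.31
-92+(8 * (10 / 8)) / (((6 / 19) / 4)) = 104 / 3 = 34.67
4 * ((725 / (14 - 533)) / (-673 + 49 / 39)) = 18850 / 2266127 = 0.01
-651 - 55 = -706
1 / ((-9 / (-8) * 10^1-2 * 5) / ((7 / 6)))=0.93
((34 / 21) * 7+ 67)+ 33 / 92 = 21719 / 276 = 78.69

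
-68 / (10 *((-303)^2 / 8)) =-272 / 459045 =-0.00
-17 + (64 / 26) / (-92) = -5091 / 299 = -17.03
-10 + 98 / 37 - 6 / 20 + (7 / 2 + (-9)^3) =-733.15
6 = 6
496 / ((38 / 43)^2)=229276 / 361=635.11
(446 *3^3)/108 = 223/2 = 111.50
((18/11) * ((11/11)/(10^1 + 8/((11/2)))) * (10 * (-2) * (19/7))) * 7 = -380/7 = -54.29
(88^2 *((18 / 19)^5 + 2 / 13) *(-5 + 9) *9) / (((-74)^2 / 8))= 16457501592576 / 44067133903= 373.46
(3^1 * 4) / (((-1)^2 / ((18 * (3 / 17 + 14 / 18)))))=3504 / 17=206.12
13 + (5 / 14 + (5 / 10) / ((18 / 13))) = 13.72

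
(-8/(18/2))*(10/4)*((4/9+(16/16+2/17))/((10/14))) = -6692/1377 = -4.86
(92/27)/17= 92/459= 0.20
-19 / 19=-1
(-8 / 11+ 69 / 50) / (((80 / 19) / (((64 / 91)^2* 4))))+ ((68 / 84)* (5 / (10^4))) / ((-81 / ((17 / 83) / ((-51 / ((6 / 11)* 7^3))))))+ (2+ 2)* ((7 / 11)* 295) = 1380144484017977 / 1837214379000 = 751.22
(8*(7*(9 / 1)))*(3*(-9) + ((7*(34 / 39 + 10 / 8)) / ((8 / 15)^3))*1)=118929951 / 3328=35736.16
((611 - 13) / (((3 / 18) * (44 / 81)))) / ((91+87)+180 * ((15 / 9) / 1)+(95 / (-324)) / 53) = 1247666004 / 90289331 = 13.82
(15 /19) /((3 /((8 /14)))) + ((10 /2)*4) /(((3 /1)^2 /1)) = 2.37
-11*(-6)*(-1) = -66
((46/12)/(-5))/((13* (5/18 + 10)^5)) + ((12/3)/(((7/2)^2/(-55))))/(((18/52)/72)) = -2578208321614923856/690189072015625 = -3735.51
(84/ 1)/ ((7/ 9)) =108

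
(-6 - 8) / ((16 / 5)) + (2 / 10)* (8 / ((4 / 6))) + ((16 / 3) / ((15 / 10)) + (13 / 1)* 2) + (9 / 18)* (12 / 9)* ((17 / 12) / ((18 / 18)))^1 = 1141 / 40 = 28.52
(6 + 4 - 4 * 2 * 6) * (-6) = 228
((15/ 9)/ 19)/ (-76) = -5/ 4332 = -0.00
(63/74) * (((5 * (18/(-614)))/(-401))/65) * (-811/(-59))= 459837/6987307106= 0.00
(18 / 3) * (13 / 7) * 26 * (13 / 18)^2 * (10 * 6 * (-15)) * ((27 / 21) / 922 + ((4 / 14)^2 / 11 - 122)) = 28858270028250 / 1739353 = 16591381.98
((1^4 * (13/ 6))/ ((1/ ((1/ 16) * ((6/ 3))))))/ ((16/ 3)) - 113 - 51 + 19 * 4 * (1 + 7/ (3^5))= -5334953/ 62208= -85.76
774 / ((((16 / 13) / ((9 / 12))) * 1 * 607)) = 0.78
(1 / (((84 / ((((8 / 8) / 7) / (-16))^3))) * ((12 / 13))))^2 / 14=169 / 28077422419183140864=0.00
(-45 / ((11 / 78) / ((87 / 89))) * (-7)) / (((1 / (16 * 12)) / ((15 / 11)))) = 6156259200 / 10769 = 571664.89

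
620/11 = 56.36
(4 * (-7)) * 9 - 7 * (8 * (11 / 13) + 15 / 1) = -5257 / 13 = -404.38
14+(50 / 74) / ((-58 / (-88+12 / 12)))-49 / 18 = 4093 / 333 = 12.29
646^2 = 417316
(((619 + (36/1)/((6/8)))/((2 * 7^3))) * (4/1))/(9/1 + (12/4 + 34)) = 29/343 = 0.08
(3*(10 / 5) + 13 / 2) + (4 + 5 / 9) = 307 / 18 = 17.06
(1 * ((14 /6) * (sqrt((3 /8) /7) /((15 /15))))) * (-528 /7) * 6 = -264 * sqrt(42) /7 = -244.42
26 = 26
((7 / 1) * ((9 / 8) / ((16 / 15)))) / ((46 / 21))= 19845 / 5888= 3.37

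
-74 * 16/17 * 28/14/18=-1184/153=-7.74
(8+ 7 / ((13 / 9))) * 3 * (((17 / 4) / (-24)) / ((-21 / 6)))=2839 / 1456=1.95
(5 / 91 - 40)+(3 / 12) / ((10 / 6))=-39.80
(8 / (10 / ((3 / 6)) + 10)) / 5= 4 / 75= 0.05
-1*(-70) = 70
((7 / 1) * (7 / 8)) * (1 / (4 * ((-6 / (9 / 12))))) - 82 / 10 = -10741 / 1280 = -8.39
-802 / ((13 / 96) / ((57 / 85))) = -4388544 / 1105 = -3971.53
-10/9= -1.11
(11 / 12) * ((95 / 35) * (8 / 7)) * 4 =11.37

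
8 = 8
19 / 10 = 1.90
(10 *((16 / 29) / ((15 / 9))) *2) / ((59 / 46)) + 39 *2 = 142290 / 1711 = 83.16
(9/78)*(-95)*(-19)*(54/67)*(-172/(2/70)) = -880154100/871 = -1010509.87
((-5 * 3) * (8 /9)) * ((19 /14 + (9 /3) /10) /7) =-464 /147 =-3.16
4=4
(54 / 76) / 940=27 / 35720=0.00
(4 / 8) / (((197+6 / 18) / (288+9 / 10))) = 0.73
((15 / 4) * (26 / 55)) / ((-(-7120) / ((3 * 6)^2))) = 3159 / 39160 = 0.08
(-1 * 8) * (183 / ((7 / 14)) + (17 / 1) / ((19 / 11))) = -57128 / 19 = -3006.74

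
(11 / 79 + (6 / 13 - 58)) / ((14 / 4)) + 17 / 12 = -1292563 / 86268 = -14.98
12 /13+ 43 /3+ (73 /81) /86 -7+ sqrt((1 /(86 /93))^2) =423281 /45279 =9.35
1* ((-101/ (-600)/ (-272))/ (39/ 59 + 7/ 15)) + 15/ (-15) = -10864199/ 10858240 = -1.00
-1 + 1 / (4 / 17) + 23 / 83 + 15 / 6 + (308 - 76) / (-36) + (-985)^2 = 2899031053 / 2988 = 970224.58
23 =23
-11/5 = -2.20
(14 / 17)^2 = 196 / 289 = 0.68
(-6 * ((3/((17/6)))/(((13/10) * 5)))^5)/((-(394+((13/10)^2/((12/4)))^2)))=32651735040000/18708964815147709661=0.00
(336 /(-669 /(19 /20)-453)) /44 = -76 /11517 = -0.01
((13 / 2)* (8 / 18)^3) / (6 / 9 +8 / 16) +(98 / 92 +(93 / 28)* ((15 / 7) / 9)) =2568989 / 1095444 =2.35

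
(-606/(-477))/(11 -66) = -202/8745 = -0.02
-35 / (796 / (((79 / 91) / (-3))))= 395 / 31044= 0.01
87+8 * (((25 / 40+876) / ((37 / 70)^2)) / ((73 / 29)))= 1005241819 / 99937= 10058.76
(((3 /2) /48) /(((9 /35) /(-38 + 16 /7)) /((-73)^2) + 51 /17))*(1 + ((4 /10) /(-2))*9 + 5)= 4662875 /106579952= 0.04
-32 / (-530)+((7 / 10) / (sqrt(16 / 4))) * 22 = 4113 / 530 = 7.76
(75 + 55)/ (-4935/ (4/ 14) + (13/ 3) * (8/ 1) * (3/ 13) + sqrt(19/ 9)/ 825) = -54993043462500/ 7303287683525549 - 1287000 * sqrt(19)/ 7303287683525549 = -0.01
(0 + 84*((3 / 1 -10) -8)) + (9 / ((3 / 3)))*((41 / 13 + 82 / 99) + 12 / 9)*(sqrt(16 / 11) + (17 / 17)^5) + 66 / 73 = -12644309 / 10439 + 27364*sqrt(11) / 1573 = -1153.56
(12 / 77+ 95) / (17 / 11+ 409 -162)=7327 / 19138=0.38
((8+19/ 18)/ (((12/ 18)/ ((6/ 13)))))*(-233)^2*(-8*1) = -35396428/ 13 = -2722802.15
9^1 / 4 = 9 / 4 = 2.25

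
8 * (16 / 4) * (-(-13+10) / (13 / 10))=960 / 13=73.85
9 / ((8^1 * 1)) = 9 / 8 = 1.12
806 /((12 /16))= 3224 /3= 1074.67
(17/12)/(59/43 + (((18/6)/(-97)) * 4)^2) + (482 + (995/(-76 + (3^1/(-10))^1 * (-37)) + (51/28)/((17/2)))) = 120322462861/257151972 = 467.90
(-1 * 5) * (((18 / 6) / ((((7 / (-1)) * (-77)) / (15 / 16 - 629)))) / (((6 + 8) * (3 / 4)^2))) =2.22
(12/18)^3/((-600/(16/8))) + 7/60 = 937/8100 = 0.12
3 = 3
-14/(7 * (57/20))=-40/57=-0.70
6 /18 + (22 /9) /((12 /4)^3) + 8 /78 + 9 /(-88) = 117913 /277992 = 0.42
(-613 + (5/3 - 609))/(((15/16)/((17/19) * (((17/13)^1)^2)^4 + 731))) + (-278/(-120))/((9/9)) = -2682369426960123181/2789799065820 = -961491.98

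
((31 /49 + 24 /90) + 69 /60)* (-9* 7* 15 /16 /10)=-10845 /896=-12.10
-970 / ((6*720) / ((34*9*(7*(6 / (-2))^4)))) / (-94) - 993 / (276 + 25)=93063225 / 226352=411.14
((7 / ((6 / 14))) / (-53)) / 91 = -7 / 2067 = -0.00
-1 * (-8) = 8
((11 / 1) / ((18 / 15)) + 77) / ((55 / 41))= 1927 / 30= 64.23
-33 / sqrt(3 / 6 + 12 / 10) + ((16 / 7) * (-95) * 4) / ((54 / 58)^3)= -148285120 / 137781 - 33 * sqrt(170) / 17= -1101.55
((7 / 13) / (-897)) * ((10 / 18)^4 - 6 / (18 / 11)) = 164024 / 76507821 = 0.00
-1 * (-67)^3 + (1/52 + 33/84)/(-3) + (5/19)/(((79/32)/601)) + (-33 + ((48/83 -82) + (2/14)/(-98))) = 167050485879531/555515597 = 300712.50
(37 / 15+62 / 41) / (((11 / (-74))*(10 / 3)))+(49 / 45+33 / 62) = -40321397 / 6291450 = -6.41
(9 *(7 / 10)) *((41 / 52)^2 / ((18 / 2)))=11767 / 27040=0.44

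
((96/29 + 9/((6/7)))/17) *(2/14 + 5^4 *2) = 7009551/6902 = 1015.58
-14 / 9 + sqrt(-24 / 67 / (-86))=-1.49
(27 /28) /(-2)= -0.48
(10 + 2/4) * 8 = 84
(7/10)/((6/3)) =7/20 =0.35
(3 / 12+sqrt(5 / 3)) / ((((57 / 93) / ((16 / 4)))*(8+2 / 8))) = 124 / 627+496*sqrt(15) / 1881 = 1.22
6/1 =6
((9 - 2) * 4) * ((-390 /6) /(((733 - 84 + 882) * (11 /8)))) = -14560 /16841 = -0.86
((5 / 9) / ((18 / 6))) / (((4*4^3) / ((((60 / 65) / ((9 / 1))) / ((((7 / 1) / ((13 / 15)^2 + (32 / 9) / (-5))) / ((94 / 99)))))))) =47 / 116756640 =0.00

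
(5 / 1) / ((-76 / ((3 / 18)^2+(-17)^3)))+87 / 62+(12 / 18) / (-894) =4102467325 / 12637584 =324.62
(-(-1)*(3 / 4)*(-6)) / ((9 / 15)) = -15 / 2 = -7.50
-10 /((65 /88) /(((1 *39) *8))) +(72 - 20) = -4172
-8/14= -4/7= -0.57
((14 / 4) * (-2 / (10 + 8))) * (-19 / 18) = 133 / 324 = 0.41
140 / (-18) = -70 / 9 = -7.78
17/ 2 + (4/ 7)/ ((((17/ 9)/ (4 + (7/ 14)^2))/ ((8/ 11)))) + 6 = 2377/ 154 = 15.44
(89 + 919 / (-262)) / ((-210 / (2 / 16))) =-22399 / 440160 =-0.05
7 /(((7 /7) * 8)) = 7 /8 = 0.88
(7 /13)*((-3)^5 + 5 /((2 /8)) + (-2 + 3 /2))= -3129 /26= -120.35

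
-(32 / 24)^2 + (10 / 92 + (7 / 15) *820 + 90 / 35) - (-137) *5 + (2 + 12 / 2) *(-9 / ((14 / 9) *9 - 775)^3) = 1364755733985409 / 1277180712738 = 1068.57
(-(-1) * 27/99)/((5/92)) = 276/55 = 5.02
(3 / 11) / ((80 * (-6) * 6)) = -1 / 10560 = -0.00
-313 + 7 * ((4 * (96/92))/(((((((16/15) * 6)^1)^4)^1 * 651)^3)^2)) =-1083897742100965914849540387157536522223708350742467167/3462932083389667459583196125103950550425920113475584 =-313.00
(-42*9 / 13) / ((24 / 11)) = -13.33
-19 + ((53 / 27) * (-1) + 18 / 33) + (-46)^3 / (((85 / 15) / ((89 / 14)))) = -3860045348 / 35343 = -109216.69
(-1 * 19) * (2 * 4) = -152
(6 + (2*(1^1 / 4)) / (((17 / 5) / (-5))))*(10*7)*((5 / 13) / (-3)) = -31325 / 663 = -47.25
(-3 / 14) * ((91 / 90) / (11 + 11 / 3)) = -13 / 880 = -0.01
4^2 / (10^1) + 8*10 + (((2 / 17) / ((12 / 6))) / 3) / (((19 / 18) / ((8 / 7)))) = 922728 / 11305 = 81.62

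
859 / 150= 5.73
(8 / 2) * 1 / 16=1 / 4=0.25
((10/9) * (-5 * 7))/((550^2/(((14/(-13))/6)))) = 49/2123550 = 0.00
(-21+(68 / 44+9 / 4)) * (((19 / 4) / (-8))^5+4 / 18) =-33931747561 / 13287555072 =-2.55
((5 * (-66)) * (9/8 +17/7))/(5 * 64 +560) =-597/448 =-1.33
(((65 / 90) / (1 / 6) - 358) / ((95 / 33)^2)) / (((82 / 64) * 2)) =-16.65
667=667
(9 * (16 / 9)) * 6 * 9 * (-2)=-1728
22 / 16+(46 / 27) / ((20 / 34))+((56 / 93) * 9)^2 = 34915013 / 1037880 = 33.64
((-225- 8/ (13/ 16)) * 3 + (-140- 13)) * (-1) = 857.54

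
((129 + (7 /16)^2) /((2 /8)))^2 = 1093823329 /4096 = 267046.71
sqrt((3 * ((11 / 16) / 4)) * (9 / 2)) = 3 * sqrt(66) / 16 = 1.52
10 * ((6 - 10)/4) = -10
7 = 7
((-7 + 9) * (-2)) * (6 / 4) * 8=-48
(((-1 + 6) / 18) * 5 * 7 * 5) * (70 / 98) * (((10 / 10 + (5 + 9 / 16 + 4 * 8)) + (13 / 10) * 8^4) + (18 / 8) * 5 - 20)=53546125 / 288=185924.05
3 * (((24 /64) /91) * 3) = 27 /728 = 0.04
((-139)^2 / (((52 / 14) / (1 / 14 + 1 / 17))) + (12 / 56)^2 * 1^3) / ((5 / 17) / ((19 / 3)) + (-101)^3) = -139415293 / 211985451496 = -0.00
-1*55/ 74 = -55/ 74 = -0.74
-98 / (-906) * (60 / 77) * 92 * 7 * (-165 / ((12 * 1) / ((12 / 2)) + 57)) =-1352400 / 8909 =-151.80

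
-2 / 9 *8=-16 / 9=-1.78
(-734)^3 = -395446904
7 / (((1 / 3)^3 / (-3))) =-567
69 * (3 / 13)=207 / 13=15.92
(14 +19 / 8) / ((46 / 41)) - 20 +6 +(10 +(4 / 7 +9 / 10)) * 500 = 14776733 / 2576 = 5736.31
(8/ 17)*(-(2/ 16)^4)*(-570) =285/ 4352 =0.07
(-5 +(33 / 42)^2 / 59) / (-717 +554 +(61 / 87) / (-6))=15059439 / 492319954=0.03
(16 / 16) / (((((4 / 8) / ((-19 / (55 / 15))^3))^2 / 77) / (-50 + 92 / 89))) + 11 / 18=-75329814066346639 / 258003702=-291971834.06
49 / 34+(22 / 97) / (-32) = 37837 / 26384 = 1.43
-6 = -6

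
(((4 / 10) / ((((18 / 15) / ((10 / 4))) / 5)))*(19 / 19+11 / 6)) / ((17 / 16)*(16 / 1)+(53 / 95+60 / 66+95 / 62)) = 0.59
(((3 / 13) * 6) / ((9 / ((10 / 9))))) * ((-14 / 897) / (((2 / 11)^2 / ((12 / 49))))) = -4840 / 244881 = -0.02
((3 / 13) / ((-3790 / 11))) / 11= -3 / 49270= -0.00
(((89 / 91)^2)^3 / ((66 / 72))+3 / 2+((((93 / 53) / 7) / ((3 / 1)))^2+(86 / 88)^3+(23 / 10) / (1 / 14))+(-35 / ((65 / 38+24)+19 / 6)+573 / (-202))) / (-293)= -1781554869632177834582487053 / 16546911963255769469332678720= -0.11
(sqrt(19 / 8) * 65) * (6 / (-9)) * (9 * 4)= -390 * sqrt(38)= -2404.12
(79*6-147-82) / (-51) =-245 / 51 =-4.80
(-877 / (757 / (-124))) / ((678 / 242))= 13158508 / 256623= 51.28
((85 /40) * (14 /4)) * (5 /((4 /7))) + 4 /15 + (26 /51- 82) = -87831 /5440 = -16.15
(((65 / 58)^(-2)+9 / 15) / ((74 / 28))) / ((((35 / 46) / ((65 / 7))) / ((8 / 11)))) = 4341664 / 925925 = 4.69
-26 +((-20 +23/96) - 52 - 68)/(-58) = -131351/5568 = -23.59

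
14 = 14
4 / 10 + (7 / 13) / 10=59 / 130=0.45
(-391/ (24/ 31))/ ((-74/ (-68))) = -206057/ 444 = -464.09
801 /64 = 12.52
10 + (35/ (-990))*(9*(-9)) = 283/ 22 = 12.86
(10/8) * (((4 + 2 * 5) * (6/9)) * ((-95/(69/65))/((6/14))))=-1512875/621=-2436.19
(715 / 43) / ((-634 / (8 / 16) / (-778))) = 278135 / 27262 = 10.20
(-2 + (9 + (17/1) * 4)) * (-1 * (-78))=5850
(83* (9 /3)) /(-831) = -83 /277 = -0.30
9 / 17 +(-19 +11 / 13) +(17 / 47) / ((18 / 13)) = -3246329 / 186966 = -17.36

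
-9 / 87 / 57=-1 / 551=-0.00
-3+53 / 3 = 44 / 3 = 14.67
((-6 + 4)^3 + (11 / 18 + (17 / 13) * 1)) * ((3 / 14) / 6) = -1423 / 6552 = -0.22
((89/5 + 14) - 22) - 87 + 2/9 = -3464/45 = -76.98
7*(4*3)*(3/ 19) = 252/ 19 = 13.26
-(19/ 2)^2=-361/ 4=-90.25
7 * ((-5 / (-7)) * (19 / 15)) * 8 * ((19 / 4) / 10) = 361 / 15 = 24.07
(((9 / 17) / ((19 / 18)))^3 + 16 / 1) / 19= 543423800 / 640267073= 0.85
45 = 45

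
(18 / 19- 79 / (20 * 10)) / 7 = 2099 / 26600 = 0.08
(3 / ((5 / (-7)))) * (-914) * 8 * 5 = 153552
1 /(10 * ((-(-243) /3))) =1 /810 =0.00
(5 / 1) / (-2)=-5 / 2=-2.50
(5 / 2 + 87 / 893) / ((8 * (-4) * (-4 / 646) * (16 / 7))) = 552041 / 96256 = 5.74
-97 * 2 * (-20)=3880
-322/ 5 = -64.40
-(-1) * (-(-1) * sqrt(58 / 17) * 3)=3 * sqrt(986) / 17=5.54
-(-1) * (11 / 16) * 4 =11 / 4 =2.75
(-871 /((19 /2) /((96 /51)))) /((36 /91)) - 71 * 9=-3125749 /2907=-1075.25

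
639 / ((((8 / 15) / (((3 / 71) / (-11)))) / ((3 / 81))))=-0.17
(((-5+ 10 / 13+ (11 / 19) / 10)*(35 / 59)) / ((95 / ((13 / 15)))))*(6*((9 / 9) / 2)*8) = -288596 / 532475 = -0.54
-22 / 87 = -0.25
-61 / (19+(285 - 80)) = -61 / 224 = -0.27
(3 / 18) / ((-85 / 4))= -2 / 255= -0.01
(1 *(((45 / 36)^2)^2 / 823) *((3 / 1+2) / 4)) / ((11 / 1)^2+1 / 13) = 40625 / 1326491648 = 0.00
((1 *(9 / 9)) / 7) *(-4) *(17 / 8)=-17 / 14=-1.21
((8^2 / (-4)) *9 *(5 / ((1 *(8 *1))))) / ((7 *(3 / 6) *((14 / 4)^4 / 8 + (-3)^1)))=-23040 / 14119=-1.63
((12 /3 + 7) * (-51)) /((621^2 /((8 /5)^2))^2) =-765952 /30983121016875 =-0.00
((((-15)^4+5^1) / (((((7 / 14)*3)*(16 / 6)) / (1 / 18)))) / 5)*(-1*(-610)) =1544215 / 18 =85789.72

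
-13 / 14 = -0.93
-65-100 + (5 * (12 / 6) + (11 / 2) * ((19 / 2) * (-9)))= -2501 / 4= -625.25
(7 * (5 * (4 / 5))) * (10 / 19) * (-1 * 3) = -44.21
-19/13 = -1.46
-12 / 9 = -4 / 3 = -1.33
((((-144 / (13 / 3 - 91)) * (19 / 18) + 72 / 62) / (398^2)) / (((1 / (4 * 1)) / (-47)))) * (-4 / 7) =1104312 / 558572105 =0.00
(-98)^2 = 9604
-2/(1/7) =-14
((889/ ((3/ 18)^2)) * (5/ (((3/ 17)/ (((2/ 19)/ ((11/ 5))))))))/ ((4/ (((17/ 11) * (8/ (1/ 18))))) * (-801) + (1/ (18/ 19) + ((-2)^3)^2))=792784800/ 925661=856.45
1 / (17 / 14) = 14 / 17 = 0.82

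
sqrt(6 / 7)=sqrt(42) / 7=0.93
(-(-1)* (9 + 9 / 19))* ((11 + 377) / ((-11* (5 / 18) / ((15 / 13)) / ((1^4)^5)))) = -3771360 / 2717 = -1388.06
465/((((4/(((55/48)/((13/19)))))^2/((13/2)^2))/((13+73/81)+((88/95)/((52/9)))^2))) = 16134728390935/336420864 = 47959.95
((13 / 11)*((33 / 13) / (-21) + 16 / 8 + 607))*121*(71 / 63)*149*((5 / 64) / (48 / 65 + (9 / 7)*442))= 2007.38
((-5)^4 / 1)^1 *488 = 305000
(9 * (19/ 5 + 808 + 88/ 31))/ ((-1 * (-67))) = 1136421/ 10385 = 109.43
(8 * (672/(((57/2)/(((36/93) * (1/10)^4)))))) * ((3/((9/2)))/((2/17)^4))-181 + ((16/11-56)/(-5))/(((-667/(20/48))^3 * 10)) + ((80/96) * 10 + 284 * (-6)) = -320327657745509289641/173032622934930000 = -1851.26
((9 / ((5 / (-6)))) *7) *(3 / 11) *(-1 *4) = 82.47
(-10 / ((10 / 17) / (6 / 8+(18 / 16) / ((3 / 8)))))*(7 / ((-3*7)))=21.25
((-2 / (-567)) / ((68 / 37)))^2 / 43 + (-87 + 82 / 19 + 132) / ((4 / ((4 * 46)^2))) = 126738234512948827 / 303630929028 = 417408.84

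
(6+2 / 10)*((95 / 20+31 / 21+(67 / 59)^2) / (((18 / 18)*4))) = 68126809 / 5848080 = 11.65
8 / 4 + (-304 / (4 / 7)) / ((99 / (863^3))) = -341935364006 / 99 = -3453892565.72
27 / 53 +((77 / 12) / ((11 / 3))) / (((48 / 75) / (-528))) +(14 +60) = -290279 / 212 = -1369.24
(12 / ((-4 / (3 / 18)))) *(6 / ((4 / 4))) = -3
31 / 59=0.53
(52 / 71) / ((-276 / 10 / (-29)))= 3770 / 4899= 0.77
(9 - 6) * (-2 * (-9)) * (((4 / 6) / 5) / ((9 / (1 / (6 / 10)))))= 4 / 3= 1.33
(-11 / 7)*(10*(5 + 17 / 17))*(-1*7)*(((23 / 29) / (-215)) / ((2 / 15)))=-22770 / 1247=-18.26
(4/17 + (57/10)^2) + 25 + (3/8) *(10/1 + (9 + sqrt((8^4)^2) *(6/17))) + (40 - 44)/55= 22697881/37400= 606.90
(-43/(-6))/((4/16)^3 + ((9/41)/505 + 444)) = 28490080/1765123683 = 0.02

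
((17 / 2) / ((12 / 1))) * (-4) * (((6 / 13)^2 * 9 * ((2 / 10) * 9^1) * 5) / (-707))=8262 / 119483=0.07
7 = 7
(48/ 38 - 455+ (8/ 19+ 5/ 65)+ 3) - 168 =-152705/ 247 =-618.24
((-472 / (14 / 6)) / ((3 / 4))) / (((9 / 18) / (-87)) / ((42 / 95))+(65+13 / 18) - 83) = 1971072 / 126361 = 15.60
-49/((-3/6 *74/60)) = 2940/37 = 79.46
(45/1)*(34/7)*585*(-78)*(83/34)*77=-1874708550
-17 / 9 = -1.89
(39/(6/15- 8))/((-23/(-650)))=-63375/437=-145.02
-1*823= -823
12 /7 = 1.71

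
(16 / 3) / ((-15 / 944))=-15104 / 45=-335.64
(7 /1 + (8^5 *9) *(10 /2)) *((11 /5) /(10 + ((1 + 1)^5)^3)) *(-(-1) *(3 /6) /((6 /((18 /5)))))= 16220237 /546300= 29.69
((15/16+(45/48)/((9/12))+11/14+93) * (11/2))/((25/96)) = 354717/175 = 2026.95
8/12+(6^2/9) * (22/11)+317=977/3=325.67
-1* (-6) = 6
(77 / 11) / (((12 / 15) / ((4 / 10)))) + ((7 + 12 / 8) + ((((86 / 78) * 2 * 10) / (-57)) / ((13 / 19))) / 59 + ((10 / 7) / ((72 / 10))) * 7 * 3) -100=-15047959 / 179478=-83.84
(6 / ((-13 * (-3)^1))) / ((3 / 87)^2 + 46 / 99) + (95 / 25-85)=-40774928 / 504205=-80.87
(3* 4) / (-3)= -4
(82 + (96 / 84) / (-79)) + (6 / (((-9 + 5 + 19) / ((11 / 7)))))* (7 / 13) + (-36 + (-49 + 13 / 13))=-60244 / 35945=-1.68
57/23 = 2.48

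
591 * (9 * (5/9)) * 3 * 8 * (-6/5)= -85104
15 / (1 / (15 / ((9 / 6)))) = 150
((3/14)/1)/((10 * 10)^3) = 0.00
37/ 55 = 0.67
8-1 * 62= -54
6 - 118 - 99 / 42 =-1601 / 14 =-114.36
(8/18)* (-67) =-268/9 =-29.78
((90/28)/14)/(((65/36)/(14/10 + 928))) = 376407/3185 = 118.18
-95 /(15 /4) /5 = -76 /15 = -5.07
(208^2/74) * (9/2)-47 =95605/37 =2583.92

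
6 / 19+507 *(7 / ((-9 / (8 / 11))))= -179618 / 627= -286.47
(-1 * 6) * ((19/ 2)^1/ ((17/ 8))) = -456/ 17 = -26.82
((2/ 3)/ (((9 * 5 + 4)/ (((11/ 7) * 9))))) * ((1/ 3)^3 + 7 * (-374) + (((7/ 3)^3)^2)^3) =808279.13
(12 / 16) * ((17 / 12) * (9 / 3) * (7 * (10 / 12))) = 18.59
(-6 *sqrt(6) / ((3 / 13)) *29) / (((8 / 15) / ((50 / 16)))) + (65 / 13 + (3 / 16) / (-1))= 77 / 16 - 141375 *sqrt(6) / 32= -10816.96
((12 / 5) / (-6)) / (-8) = 0.05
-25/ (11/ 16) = -400/ 11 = -36.36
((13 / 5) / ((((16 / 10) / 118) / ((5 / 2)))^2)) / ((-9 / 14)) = -39596375 / 288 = -137487.41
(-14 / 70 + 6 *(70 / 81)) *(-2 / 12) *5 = -673 / 162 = -4.15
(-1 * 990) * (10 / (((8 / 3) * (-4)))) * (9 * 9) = 601425 / 8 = 75178.12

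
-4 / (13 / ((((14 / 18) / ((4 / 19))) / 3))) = -133 / 351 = -0.38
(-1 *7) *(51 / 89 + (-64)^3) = 1835003.99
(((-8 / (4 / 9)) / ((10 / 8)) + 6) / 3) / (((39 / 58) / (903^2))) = -220704036 / 65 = -3395446.71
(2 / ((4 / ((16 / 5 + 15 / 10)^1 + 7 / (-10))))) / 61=2 / 61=0.03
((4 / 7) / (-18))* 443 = -886 / 63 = -14.06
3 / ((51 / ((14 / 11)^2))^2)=38416 / 12693747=0.00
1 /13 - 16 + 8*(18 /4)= 20.08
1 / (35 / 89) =89 / 35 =2.54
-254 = -254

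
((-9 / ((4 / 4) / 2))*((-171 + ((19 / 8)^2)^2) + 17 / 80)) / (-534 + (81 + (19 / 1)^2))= -25615107 / 942080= -27.19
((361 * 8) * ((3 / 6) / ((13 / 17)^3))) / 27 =7094372 / 59319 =119.60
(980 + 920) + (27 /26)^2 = 1285129 /676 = 1901.08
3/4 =0.75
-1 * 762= -762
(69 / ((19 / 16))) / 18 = 184 / 57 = 3.23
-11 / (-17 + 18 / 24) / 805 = 44 / 52325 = 0.00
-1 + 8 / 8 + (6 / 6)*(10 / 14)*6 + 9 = 93 / 7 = 13.29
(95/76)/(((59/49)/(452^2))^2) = 125272548403520/3481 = 35987517495.98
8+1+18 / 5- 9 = 3.60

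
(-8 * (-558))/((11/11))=4464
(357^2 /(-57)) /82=-27.27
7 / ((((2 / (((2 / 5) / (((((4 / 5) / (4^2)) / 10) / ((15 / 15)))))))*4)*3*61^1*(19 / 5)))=350 / 3477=0.10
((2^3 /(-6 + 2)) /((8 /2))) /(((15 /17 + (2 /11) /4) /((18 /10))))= -1683 /1735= -0.97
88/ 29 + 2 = 146/ 29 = 5.03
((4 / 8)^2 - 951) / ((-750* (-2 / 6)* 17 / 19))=-72257 / 17000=-4.25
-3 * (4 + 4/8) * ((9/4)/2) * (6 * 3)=-2187/8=-273.38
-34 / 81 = -0.42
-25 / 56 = -0.45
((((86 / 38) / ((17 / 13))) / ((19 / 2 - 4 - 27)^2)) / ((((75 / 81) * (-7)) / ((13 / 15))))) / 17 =-6084 / 206598875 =-0.00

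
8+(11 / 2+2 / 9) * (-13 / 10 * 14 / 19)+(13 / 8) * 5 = 72803 / 6840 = 10.64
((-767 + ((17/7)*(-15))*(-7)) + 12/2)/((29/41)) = -20746/29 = -715.38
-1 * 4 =-4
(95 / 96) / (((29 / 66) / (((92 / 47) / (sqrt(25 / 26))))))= 4807*sqrt(26) / 5452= 4.50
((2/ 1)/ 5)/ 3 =2/ 15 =0.13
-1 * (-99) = 99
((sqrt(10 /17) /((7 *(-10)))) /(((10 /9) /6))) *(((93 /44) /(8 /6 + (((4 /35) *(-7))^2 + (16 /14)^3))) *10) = -1845585 *sqrt(170) /66694672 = -0.36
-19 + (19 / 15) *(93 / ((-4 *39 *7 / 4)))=-26524 / 1365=-19.43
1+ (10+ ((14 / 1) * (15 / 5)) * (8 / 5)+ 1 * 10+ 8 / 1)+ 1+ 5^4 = 3611 / 5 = 722.20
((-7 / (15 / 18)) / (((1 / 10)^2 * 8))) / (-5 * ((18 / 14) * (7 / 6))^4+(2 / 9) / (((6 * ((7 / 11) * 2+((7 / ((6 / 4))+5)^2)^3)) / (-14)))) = 3664117372720 / 883314031671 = 4.15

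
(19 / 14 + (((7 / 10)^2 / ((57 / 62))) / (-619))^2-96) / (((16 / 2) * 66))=-2061849193754723 / 11502784422360000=-0.18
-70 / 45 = -1.56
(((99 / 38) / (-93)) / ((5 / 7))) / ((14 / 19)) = -0.05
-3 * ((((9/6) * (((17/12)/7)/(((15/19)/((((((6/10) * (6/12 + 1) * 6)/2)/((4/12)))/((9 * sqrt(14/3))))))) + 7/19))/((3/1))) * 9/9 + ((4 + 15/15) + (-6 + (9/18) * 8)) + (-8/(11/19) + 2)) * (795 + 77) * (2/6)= 1573524/209 - 35207 * sqrt(42)/4900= 7482.26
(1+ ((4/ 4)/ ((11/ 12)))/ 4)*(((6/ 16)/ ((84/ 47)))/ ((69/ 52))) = 611/ 3036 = 0.20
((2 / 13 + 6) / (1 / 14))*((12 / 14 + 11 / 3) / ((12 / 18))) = 7600 / 13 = 584.62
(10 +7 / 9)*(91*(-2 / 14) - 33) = -4462 / 9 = -495.78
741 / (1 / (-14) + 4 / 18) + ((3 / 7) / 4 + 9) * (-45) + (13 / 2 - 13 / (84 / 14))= 378715 / 84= 4508.51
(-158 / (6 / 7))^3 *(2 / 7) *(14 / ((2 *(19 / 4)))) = -1352899016 / 513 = -2637230.05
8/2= 4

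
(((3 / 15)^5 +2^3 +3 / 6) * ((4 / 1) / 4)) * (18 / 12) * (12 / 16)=478143 / 50000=9.56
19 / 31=0.61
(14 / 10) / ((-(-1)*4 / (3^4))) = 567 / 20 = 28.35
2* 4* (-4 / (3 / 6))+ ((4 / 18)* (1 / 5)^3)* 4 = -71992 / 1125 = -63.99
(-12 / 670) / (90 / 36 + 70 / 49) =-84 / 18425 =-0.00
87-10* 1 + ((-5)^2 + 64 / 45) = 4654 / 45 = 103.42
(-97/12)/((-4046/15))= 485/16184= 0.03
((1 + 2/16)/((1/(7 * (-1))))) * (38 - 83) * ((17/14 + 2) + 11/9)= 1572.19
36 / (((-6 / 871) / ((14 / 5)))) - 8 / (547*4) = -40020718 / 2735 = -14632.80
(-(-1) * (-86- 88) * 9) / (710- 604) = -783 / 53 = -14.77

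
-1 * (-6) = 6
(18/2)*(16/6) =24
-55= -55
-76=-76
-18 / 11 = -1.64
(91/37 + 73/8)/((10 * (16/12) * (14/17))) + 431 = 71617439/165760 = 432.06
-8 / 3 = -2.67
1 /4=0.25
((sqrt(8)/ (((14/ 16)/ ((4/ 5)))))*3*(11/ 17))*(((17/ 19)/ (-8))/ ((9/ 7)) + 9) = 1072984*sqrt(2)/ 33915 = 44.74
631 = 631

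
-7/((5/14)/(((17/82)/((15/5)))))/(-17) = 49/615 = 0.08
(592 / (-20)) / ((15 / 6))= -296 / 25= -11.84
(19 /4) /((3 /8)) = 38 /3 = 12.67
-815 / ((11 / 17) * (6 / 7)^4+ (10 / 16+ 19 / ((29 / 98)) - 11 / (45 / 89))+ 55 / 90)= -18.51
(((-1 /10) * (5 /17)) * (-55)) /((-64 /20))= -275 /544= -0.51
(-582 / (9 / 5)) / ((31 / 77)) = -74690 / 93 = -803.12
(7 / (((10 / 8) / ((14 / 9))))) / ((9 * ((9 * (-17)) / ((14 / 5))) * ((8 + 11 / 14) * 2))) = -38416 / 38108475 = -0.00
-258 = -258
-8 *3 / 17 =-24 / 17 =-1.41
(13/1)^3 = 2197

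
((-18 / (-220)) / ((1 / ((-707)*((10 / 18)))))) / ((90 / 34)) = -12019 / 990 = -12.14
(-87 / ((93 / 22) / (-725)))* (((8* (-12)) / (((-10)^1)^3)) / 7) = 222024 / 1085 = 204.63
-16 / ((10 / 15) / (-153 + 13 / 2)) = 3516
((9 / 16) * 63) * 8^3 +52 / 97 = 1760020 / 97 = 18144.54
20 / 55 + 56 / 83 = 1.04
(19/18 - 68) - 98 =-2969/18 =-164.94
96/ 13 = 7.38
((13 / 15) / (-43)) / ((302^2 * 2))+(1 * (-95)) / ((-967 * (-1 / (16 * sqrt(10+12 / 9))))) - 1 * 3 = -1520 * sqrt(102) / 2901 - 352959493 / 117653160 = -8.29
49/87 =0.56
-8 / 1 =-8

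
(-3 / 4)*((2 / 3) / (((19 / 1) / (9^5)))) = -59049 / 38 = -1553.92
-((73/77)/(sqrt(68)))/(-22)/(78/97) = 7081 * sqrt(17)/4492488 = 0.01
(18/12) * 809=1213.50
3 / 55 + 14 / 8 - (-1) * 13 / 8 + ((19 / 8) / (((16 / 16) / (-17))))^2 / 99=630293 / 31680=19.90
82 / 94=0.87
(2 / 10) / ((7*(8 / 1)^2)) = 1 / 2240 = 0.00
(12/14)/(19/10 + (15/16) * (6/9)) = 0.34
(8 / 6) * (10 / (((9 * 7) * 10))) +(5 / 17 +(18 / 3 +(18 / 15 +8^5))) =526538653 / 16065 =32775.52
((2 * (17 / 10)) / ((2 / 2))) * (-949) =-16133 / 5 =-3226.60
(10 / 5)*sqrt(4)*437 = 1748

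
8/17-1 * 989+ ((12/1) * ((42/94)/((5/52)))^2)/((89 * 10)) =-412863344297/417777125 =-988.24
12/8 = 1.50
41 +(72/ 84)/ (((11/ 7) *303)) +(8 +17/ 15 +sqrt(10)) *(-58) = -8144711/ 16665-58 *sqrt(10) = -672.14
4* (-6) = -24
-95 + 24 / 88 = -1042 / 11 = -94.73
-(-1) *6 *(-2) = -12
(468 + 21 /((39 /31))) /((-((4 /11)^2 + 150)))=-3.23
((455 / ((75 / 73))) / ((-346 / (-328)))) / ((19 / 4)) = 4357808 / 49305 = 88.38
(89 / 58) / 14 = 89 / 812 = 0.11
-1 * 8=-8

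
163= 163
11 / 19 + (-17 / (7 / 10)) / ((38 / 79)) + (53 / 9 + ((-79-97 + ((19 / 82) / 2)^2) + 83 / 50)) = -175739750827 / 804862800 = -218.35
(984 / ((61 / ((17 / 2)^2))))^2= 5054356836 / 3721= 1358332.93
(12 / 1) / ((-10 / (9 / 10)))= -27 / 25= -1.08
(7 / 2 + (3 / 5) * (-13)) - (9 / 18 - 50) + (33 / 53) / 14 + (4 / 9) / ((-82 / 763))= 56277773 / 1368990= 41.11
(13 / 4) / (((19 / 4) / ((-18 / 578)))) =-117 / 5491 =-0.02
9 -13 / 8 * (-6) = 75 / 4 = 18.75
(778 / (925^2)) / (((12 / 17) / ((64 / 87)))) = 211616 / 223318125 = 0.00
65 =65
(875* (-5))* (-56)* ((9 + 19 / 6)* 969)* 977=2821993667500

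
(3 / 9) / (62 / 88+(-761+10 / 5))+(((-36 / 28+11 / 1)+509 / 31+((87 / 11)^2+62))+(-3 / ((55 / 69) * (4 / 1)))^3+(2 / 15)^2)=20797495970085313 / 138768665112000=149.87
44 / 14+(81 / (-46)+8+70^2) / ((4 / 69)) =4739603 / 56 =84635.77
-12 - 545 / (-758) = -8551 / 758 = -11.28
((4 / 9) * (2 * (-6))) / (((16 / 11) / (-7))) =77 / 3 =25.67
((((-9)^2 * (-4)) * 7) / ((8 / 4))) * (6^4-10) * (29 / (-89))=42291396 / 89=475184.22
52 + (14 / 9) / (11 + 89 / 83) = 235049 / 4509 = 52.13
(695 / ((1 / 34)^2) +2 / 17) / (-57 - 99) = -2276357 / 442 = -5150.13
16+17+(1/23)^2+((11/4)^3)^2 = 465.51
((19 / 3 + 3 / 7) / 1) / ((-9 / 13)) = -1846 / 189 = -9.77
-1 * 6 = -6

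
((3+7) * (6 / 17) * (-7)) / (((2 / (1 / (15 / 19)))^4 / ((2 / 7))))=-1.14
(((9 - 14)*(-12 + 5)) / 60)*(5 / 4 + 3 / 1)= 119 / 48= 2.48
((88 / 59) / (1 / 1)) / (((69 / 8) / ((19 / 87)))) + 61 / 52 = 22300349 / 18417204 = 1.21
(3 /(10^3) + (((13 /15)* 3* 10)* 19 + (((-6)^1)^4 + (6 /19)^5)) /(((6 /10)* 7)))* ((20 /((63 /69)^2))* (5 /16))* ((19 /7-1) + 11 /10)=329927652708215783 /36689844542400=8992.34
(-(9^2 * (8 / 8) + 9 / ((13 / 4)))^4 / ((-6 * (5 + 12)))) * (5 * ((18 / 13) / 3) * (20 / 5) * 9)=253153551283380 / 6311981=40106830.37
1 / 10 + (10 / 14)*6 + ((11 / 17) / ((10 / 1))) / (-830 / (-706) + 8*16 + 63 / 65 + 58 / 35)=4419814463 / 1007662488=4.39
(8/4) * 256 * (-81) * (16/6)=-110592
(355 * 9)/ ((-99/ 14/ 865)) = -4299050/ 11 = -390822.73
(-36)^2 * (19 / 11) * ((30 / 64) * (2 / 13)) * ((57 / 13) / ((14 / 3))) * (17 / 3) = 22369365 / 26026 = 859.50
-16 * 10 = -160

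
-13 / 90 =-0.14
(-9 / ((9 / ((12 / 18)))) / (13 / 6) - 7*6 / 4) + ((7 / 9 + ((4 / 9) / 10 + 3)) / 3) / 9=-336943 / 31590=-10.67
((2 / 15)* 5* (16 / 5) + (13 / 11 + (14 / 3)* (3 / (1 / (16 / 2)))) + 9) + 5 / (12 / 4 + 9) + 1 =27661 / 220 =125.73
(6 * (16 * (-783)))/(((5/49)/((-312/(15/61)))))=23366423808/25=934656952.32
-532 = -532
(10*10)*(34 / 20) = 170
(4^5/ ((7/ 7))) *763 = 781312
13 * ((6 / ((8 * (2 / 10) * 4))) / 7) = 1.74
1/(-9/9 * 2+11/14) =-14/17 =-0.82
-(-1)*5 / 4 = 5 / 4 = 1.25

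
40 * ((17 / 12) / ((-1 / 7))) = -1190 / 3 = -396.67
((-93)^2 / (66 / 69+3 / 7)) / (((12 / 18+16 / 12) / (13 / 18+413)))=1291712.21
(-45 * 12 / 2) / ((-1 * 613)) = 270 / 613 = 0.44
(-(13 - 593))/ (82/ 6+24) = 1740/ 113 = 15.40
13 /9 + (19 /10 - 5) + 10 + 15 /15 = 841 /90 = 9.34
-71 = -71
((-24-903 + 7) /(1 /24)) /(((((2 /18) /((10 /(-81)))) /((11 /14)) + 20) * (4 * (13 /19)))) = -5768400 /13481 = -427.89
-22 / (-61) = 22 / 61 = 0.36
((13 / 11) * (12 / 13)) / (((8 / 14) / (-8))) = -168 / 11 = -15.27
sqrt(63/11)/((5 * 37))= 3 * sqrt(77)/2035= 0.01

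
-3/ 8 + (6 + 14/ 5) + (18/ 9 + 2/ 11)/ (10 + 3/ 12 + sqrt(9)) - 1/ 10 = 197979/ 23320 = 8.49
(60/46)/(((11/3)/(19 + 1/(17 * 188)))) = 6.76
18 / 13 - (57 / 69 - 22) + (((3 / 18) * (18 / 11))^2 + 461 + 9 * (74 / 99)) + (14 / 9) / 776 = 61950920825 / 126337068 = 490.36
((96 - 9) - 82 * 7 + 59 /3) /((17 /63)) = -29442 /17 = -1731.88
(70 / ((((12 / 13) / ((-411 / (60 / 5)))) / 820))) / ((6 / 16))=-51114700 / 9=-5679411.11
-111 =-111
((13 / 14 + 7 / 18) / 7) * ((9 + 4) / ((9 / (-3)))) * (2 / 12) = -1079 / 7938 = -0.14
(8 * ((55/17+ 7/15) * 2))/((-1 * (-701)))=15104/178755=0.08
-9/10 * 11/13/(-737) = 9/8710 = 0.00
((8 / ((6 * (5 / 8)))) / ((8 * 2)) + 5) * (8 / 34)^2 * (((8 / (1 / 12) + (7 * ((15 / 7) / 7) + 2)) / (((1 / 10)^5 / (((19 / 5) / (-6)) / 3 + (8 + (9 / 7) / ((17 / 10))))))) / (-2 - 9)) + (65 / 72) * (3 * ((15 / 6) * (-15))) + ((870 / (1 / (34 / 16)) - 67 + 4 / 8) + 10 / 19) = -623623503963427 / 282281328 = -2209226.90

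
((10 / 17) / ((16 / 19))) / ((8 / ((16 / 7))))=95 / 476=0.20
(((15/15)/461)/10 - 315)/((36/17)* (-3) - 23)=24686533/2300390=10.73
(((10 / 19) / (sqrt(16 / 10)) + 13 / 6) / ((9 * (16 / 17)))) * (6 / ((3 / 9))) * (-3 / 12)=-1.37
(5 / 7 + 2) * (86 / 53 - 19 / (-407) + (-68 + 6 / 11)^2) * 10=205209899570 / 1660967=123548.45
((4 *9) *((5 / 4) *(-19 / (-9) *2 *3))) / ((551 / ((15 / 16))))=225 / 232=0.97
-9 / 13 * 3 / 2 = -27 / 26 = -1.04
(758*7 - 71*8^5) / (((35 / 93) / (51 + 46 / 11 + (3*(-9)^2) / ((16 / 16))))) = -141613111776 / 77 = -1839131321.77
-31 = -31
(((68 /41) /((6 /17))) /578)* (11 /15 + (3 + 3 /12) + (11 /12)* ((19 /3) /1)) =881 /11070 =0.08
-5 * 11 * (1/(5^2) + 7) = -1936/5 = -387.20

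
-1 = -1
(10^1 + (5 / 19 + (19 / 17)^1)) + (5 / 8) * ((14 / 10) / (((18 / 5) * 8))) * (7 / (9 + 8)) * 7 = 4267337 / 372096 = 11.47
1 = 1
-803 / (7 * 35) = -803 / 245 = -3.28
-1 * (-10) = 10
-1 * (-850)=850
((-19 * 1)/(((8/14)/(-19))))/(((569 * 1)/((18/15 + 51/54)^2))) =94128223/18435600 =5.11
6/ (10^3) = 0.01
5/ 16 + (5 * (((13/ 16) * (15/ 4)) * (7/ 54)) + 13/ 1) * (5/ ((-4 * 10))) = -14371/ 9216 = -1.56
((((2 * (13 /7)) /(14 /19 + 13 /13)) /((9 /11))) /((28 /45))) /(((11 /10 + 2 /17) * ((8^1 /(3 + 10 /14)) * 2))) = 1364675 /1704024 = 0.80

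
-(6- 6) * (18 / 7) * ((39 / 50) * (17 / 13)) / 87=0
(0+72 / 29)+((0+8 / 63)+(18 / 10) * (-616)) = -10105048 / 9135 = -1106.19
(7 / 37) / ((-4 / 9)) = -63 / 148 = -0.43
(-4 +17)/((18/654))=1417/3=472.33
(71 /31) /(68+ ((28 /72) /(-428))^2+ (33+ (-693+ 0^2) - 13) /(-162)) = 1404654912 /44252247877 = 0.03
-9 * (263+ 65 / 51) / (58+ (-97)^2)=-40434 / 160939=-0.25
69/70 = 0.99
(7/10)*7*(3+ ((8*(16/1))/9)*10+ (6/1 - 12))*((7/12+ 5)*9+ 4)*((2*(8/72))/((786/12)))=13323149/106110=125.56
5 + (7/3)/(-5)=68/15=4.53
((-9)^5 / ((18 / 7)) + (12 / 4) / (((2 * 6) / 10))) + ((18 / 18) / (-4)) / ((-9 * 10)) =-8265959 / 360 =-22961.00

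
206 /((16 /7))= 721 /8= 90.12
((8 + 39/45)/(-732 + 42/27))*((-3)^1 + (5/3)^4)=-1337/23355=-0.06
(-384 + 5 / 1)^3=-54439939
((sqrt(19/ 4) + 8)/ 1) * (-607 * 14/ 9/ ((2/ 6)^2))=-67984 - 4249 * sqrt(19)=-86504.96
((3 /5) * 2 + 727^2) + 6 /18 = 7927958 /15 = 528530.53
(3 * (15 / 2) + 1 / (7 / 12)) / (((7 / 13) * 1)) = 4407 / 98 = 44.97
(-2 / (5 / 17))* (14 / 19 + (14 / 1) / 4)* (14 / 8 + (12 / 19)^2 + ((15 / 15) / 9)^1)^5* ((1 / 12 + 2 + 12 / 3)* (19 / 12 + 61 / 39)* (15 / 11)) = -2144237149724665699684928994641 / 48348097490208695428694016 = -44349.98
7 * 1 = 7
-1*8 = -8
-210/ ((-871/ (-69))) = -14490/ 871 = -16.64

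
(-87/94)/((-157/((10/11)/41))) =435/3327929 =0.00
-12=-12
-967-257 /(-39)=-37456 /39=-960.41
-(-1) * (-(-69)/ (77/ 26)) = 1794/ 77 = 23.30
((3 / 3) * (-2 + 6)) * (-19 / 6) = -38 / 3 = -12.67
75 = 75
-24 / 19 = -1.26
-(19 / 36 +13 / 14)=-367 / 252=-1.46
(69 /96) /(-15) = -23 /480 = -0.05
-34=-34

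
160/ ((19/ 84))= 13440/ 19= 707.37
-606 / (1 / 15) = -9090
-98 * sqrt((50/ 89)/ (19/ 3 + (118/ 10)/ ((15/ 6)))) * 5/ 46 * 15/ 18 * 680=-10412500 * sqrt(442686)/ 5090889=-1360.85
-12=-12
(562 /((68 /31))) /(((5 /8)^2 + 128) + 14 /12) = 836256 /422875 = 1.98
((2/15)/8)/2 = 1/120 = 0.01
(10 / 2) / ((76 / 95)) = 25 / 4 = 6.25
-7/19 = -0.37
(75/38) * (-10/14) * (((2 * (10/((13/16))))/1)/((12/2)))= -10000/1729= -5.78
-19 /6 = -3.17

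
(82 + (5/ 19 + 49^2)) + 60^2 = 115582/ 19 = 6083.26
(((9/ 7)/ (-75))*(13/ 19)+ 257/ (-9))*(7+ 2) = -854876/ 3325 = -257.11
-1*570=-570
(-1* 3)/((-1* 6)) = 0.50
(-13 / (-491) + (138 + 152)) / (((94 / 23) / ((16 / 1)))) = 26202152 / 23077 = 1135.42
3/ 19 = 0.16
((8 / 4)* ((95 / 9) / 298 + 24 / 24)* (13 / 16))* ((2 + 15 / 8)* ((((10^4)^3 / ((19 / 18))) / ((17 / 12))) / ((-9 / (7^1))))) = -489619812500000000 / 144381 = -3391165129068.23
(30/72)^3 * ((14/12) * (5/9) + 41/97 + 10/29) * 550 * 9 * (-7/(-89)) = 51744240625/1297850688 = 39.87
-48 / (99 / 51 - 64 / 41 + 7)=-4182 / 643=-6.50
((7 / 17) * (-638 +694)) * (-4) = -1568 / 17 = -92.24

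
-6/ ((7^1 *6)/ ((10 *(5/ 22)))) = -25/ 77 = -0.32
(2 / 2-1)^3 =0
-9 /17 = -0.53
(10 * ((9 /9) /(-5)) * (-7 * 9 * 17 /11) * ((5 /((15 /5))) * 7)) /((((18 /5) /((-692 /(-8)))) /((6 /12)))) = 3602725 /132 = 27293.37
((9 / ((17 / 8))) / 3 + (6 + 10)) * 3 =888 / 17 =52.24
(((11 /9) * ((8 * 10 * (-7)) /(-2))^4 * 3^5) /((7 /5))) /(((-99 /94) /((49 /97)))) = -625428321649.48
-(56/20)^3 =-2744/125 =-21.95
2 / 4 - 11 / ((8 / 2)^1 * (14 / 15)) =-137 / 56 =-2.45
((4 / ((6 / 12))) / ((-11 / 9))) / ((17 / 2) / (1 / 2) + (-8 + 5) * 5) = -36 / 11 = -3.27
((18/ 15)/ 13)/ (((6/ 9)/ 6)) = 54/ 65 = 0.83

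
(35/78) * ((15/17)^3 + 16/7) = 511165/383214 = 1.33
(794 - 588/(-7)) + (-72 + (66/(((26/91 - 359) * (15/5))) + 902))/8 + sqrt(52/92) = sqrt(299)/23 + 2465155/2511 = 982.49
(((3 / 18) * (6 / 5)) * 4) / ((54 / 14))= 28 / 135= 0.21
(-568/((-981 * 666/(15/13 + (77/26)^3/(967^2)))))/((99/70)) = 47125692710705/66440277940084191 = 0.00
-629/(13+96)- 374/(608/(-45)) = 726019/33136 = 21.91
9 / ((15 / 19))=11.40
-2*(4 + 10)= -28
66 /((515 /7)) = 462 /515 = 0.90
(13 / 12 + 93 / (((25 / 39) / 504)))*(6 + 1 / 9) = 241300631 / 540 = 446853.02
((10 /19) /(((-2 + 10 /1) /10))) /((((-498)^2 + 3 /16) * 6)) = 100 /226179819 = 0.00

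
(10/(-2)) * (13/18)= -3.61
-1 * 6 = -6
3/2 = 1.50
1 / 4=0.25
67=67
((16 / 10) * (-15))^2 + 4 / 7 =4036 / 7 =576.57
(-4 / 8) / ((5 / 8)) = -4 / 5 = -0.80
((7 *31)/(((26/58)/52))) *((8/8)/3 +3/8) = 106981/6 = 17830.17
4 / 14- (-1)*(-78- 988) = -7460 / 7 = -1065.71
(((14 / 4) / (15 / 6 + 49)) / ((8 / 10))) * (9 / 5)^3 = 5103 / 10300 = 0.50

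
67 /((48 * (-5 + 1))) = -67 /192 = -0.35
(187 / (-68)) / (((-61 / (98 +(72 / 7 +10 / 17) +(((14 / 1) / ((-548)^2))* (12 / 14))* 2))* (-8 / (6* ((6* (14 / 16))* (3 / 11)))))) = -13131252495 / 2491321984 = -5.27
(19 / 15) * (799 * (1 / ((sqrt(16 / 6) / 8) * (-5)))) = -30362 * sqrt(6) / 75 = -991.62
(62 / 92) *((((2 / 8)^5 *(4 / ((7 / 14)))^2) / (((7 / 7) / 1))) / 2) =31 / 1472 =0.02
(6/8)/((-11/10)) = -15/22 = -0.68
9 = 9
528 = 528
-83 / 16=-5.19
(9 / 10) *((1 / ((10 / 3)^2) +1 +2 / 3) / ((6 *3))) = 0.09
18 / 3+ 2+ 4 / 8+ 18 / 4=13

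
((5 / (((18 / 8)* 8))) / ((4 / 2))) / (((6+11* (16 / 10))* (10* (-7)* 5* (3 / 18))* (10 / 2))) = -1 / 49560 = -0.00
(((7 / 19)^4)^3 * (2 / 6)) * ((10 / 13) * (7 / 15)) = 193778020814 / 258957845530740837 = 0.00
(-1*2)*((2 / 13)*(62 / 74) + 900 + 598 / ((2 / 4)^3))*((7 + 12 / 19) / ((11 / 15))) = -11893187100 / 100529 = -118306.03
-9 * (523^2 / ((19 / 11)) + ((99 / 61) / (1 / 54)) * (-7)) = -1645442469 / 1159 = -1419708.77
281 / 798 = 0.35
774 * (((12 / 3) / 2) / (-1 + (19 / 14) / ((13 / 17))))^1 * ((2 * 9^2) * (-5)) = -76068720 / 47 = -1618483.40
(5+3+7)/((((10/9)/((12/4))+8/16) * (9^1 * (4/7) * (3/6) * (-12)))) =-105/188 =-0.56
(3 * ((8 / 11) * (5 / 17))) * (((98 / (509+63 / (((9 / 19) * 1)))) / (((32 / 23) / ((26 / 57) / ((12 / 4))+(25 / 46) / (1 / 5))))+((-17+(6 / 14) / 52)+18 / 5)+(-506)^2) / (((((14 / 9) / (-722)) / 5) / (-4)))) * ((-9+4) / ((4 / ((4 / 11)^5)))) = -12121230.28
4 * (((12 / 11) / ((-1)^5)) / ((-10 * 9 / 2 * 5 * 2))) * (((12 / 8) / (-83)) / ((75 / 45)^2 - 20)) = 36 / 3537875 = 0.00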